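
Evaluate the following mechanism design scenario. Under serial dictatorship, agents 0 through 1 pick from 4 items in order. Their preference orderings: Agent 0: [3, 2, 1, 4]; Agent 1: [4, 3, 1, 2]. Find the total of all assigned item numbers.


Step 1: Agent 0 picks item 3
Step 2: Agent 1 picks item 4
Step 3: Sum = 3 + 4 = 7

7


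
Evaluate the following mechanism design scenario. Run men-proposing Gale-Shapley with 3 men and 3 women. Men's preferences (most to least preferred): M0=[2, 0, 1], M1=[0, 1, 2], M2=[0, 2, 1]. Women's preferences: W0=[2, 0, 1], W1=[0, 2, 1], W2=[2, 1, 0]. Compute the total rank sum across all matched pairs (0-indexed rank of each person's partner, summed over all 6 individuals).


Step 1: Run Gale-Shapley (men propose, women hold best offer):
  M0 proposes to W2; she accepts
  M1 proposes to W0; she accepts
  M2 proposes to W0; she switches from M1
  M1 proposes to W1; she accepts
Step 2: Final matching: W0-M2, W1-M1, W2-M0
Step 3: 0-indexed ranks (man's rank of his match, then woman's): 0 + 0 + 1 + 2 + 0 + 2
Step 4: Total rank sum = 5

5


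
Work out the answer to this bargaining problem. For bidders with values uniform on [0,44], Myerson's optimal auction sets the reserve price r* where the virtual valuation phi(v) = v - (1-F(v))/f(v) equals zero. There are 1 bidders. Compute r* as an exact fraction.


Step 1: For U[0,44], F(v) = v/44 and f(v) = 1/44
Step 2: phi(v) = v - (1 - v/44)/(1/44) = v - (44 - v) = 2v - 44
Step 3: Set phi(r*) = 0: 2r* - 44 = 0
Step 4: r* = 44/2 = 22 (the number of bidders n = 1 does not enter)

22


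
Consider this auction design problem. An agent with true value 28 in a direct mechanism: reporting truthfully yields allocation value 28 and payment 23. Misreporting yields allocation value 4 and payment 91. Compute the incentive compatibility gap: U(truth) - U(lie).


Step 1: U(truth) = value - payment = 28 - 23 = 5
Step 2: U(lie) = allocation - payment = 4 - 91 = -87
Step 3: IC gap = 5 - (-87) = 92

92


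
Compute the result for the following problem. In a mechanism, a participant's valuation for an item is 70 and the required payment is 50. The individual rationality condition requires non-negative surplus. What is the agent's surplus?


Step 1: Surplus = value - payment = 70 - 50 = 20
Step 2: IR is satisfied (surplus >= 0)

20


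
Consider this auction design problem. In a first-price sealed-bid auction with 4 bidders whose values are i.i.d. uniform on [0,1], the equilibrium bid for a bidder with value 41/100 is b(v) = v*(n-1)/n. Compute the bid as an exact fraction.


Step 1: The symmetric BNE bidding function is b(v) = v * (n-1) / n
Step 2: Substitute v = 41/100 and n = 4
Step 3: b = 41/100 * 3/4
Step 4: b = 123/400

123/400


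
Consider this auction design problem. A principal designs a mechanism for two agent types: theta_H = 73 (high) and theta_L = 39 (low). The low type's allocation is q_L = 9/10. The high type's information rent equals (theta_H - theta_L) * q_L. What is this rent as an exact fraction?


Step 1: theta_H - theta_L = 73 - 39 = 34
Step 2: Information rent = (theta_H - theta_L) * q_L
Step 3: = 34 * 9/10
Step 4: = 153/5

153/5


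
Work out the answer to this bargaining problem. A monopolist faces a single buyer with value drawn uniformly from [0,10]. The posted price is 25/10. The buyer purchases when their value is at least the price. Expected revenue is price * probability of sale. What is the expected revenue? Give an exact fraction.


Step 1: Posted price r = 5/2, value support [0,10]
Step 2: P(v >= r) = (10 - 5/2)/10 = 3/4
Step 3: Expected revenue = r * P(v >= r) = 5/2 * 3/4
Step 4: Revenue = 15/8

15/8


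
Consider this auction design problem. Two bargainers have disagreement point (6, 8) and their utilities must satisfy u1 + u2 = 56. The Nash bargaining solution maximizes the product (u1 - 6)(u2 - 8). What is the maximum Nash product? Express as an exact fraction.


Step 1: The Nash solution splits surplus symmetrically above the disagreement point
Step 2: u1 = (total + d1 - d2)/2 = (56 + 6 - 8)/2 = 27
Step 3: u2 = (total - d1 + d2)/2 = (56 - 6 + 8)/2 = 29
Step 4: Nash product = (27 - 6) * (29 - 8)
Step 5: = 21 * 21 = 441

441


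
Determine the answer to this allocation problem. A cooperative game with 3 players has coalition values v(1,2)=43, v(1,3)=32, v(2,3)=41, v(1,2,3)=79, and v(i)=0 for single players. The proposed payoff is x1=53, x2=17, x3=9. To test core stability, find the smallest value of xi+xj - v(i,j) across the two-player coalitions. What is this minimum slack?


Step 1: Slack for coalition (1,2): x1+x2 - v12 = 70 - 43 = 27
Step 2: Slack for coalition (1,3): x1+x3 - v13 = 62 - 32 = 30
Step 3: Slack for coalition (2,3): x2+x3 - v23 = 26 - 41 = -15
Step 4: Minimum slack = min(27, 30, -15) = -15, attained by (2,3); coalition (2,3) can block (slack < 0), so the allocation is not in the core

-15


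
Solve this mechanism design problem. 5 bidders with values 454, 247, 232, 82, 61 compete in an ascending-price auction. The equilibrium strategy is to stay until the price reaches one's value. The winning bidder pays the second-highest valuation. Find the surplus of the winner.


Step 1: Identify the highest value: 454
Step 2: Identify the second-highest value: 247
Step 3: The final price = second-highest value = 247
Step 4: Surplus = 454 - 247 = 207

207


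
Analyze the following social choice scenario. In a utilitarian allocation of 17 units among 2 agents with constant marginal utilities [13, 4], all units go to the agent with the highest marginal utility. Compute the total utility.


Step 1: The marginal utilities are [13, 4]
Step 2: The highest marginal utility is 13
Step 3: All 17 units go to that agent
Step 4: Total utility = 13 * 17 = 221

221


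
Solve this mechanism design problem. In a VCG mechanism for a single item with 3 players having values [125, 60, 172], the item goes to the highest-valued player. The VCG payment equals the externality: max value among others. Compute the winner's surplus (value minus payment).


Step 1: The winner is the agent with the highest value: agent 2 with value 172
Step 2: Values of other agents: [125, 60]
Step 3: VCG payment = max of others' values = 125
Step 4: Surplus = 172 - 125 = 47

47


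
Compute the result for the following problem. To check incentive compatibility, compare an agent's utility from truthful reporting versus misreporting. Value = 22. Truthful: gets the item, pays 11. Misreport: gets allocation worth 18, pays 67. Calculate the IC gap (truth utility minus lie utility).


Step 1: U(truth) = value - payment = 22 - 11 = 11
Step 2: U(lie) = allocation - payment = 18 - 67 = -49
Step 3: IC gap = 11 - (-49) = 60

60


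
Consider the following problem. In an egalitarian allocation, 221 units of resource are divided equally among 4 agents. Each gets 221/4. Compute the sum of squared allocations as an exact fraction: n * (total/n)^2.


Step 1: Each agent's share = 221/4
Step 2: Square of each share = (221/4)^2 = 48841/16
Step 3: Sum of squares = 4 * 48841/16 = 48841/4

48841/4


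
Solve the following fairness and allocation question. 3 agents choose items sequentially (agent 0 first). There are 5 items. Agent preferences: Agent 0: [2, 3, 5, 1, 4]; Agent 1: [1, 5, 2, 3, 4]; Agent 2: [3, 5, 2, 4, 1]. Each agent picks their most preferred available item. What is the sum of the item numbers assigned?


Step 1: Agent 0 picks item 2
Step 2: Agent 1 picks item 1
Step 3: Agent 2 picks item 3
Step 4: Sum = 2 + 1 + 3 = 6

6


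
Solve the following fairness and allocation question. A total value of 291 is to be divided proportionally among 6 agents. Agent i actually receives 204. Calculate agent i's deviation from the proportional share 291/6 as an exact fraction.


Step 1: Proportional share = 291/6 = 97/2
Step 2: Agent's actual allocation = 204
Step 3: Excess = 204 - 97/2 = 311/2

311/2


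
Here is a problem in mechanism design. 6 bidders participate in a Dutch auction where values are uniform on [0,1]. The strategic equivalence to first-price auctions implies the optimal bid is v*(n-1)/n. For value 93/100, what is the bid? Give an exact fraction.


Step 1: Dutch auctions are strategically equivalent to first-price auctions
Step 2: The equilibrium bid is b(v) = v*(n-1)/n
Step 3: b = 93/100 * 5/6
Step 4: b = 31/40

31/40


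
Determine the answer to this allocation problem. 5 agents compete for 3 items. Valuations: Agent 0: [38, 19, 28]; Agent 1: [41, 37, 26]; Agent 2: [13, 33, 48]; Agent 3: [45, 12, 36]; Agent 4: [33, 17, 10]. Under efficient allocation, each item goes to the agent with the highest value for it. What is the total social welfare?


Step 1: For each item, find the maximum value among all agents.
Step 2: Item 0 -> Agent 3 (value 45)
Step 3: Item 1 -> Agent 1 (value 37)
Step 4: Item 2 -> Agent 2 (value 48)
Step 5: Total welfare = 45 + 37 + 48 = 130

130


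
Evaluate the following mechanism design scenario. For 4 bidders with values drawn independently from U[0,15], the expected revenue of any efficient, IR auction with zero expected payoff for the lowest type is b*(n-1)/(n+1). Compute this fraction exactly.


Step 1: By Revenue Equivalence, expected revenue = b*(n-1)/(n+1)
Step 2: Substituting n = 4, b = 15
Step 3: Revenue = 15*(4-1)/(4+1) = 15*3/5
Step 4: Revenue = 45/5 = 9

9


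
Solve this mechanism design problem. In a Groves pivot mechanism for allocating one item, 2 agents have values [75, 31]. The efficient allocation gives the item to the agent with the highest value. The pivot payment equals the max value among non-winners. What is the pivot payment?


Step 1: The efficient winner is agent 0 with value 75
Step 2: Other agents' values: [31]
Step 3: Pivot payment = max(others) = 31
Step 4: The winner pays 31

31


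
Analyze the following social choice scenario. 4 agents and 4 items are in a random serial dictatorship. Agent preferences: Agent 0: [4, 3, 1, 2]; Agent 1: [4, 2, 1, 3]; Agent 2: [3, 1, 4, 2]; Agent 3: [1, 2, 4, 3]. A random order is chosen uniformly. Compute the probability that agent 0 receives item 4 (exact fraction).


Step 1: Agent 0 wants item 4
Step 2: There are 24 possible orderings of agents
Step 3: In 12 orderings, agent 0 gets item 4
Step 4: Probability = 12/24 = 1/2

1/2


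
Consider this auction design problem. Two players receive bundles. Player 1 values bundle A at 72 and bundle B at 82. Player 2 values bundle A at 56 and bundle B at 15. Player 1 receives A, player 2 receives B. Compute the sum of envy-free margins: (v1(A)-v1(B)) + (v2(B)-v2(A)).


Step 1: Player 1's margin = v1(A) - v1(B) = 72 - 82 = -10
Step 2: Player 2's margin = v2(B) - v2(A) = 15 - 56 = -41
Step 3: Total margin = -10 + -41 = -51

-51


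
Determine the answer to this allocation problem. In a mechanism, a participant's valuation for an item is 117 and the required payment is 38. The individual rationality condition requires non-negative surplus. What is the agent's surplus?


Step 1: Surplus = value - payment = 117 - 38 = 79
Step 2: IR is satisfied (surplus >= 0)

79


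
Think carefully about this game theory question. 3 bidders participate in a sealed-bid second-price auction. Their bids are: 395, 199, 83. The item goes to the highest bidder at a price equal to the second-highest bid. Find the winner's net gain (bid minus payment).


Step 1: Sort bids in descending order: 395, 199, 83
Step 2: The winning bid is the highest: 395
Step 3: The payment equals the second-highest bid: 199
Step 4: Surplus = winner's bid - payment = 395 - 199 = 196

196


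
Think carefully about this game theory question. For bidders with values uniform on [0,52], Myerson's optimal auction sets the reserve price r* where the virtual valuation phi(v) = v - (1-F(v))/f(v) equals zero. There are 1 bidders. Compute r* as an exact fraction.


Step 1: For U[0,52], F(v) = v/52 and f(v) = 1/52
Step 2: phi(v) = v - (1 - v/52)/(1/52) = v - (52 - v) = 2v - 52
Step 3: Set phi(r*) = 0: 2r* - 52 = 0
Step 4: r* = 52/2 = 26 (the number of bidders n = 1 does not enter)

26


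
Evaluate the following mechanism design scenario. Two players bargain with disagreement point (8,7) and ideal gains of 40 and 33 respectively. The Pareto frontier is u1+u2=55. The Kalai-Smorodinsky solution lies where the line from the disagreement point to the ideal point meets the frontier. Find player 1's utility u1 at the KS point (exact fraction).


Step 1: At the KS point, (u1-d1)/r1 = (u2-d2)/r2 = t and u1+u2 = 55
Step 2: u1 = d1 + r1*t and u2 = d2 + r2*t, so (d1 + r1*t) + (d2 + r2*t) = 55
Step 3: t = (55 - 8 - 7)/(40 + 33) = 40/73
Step 4: u1 = d1 + r1*t = 8 + 40 * 40/73 = 2184/73
Step 5: (Check: u2 = d2 + r2*t = 1831/73; u1+u2 = 2184/73 + 1831/73 = 55, on the frontier.)

2184/73


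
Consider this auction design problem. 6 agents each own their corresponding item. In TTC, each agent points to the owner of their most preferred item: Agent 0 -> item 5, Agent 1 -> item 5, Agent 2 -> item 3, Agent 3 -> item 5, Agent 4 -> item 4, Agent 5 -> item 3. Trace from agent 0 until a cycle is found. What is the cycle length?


Step 1: Trace the pointer graph from agent 0: 0 -> 5 -> 3 -> 5
Step 2: A cycle is detected when we revisit agent 5
Step 3: The cycle is: 5 -> 3 -> 5
Step 4: Cycle length = 2

2


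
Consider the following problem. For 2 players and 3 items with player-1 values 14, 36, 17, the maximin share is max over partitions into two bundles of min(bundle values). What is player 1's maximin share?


Step 1: Item values = 14, 36, 17
Step 2: Enumerate all 2-bundle partitions and take the smaller bundle:
  Partition 1: {14} vs {36,17} -> bundles 14, 53; min = 14
  Partition 2: {36} vs {14,17} -> bundles 36, 31; min = 31
  Partition 3: {17} vs {14,36} -> bundles 17, 50; min = 17
Step 3: MMS = max(14, 31, 17) = 31

31


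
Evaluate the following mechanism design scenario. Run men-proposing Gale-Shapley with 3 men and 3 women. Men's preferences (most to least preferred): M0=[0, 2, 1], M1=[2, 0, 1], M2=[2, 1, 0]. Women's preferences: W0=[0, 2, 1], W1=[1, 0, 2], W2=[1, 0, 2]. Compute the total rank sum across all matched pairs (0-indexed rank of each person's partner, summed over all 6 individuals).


Step 1: Run Gale-Shapley (men propose, women hold best offer):
  M0 proposes to W0; she accepts
  M1 proposes to W2; she accepts
  M2 proposes to W2; rejected
  M2 proposes to W1; she accepts
Step 2: Final matching: W0-M0, W1-M2, W2-M1
Step 3: 0-indexed ranks (man's rank of his match, then woman's): 0 + 0 + 1 + 2 + 0 + 0
Step 4: Total rank sum = 3

3


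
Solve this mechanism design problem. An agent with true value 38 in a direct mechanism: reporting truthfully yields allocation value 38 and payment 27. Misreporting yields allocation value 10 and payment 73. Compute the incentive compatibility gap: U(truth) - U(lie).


Step 1: U(truth) = value - payment = 38 - 27 = 11
Step 2: U(lie) = allocation - payment = 10 - 73 = -63
Step 3: IC gap = 11 - (-63) = 74

74


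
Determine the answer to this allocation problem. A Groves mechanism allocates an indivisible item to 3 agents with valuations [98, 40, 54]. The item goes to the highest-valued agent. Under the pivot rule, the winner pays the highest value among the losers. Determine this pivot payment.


Step 1: The efficient winner is agent 0 with value 98
Step 2: Other agents' values: [40, 54]
Step 3: Pivot payment = max(others) = 54
Step 4: The winner pays 54

54


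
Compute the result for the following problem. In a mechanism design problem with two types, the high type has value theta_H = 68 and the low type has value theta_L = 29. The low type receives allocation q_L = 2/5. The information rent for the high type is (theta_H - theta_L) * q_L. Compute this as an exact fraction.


Step 1: theta_H - theta_L = 68 - 29 = 39
Step 2: Information rent = (theta_H - theta_L) * q_L
Step 3: = 39 * 2/5
Step 4: = 78/5

78/5


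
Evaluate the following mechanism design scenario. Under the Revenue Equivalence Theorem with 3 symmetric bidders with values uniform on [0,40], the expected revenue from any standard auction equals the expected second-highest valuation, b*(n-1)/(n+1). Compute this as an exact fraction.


Step 1: By Revenue Equivalence, expected revenue = b*(n-1)/(n+1)
Step 2: Substituting n = 3, b = 40
Step 3: Revenue = 40*(3-1)/(3+1) = 40*2/4
Step 4: Revenue = 80/4 = 20

20


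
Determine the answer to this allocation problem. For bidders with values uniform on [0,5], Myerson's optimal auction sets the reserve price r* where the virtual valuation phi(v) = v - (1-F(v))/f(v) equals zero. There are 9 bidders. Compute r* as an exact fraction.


Step 1: For U[0,5], F(v) = v/5 and f(v) = 1/5
Step 2: phi(v) = v - (1 - v/5)/(1/5) = v - (5 - v) = 2v - 5
Step 3: Set phi(r*) = 0: 2r* - 5 = 0
Step 4: r* = 5/2 (the number of bidders n = 9 does not enter)

5/2


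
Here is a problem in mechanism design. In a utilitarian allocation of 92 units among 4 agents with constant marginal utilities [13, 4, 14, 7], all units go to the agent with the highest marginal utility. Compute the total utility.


Step 1: The marginal utilities are [13, 4, 14, 7]
Step 2: The highest marginal utility is 14
Step 3: All 92 units go to that agent
Step 4: Total utility = 14 * 92 = 1288

1288


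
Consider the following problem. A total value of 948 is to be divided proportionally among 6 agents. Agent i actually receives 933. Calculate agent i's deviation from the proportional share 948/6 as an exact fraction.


Step 1: Proportional share = 948/6 = 158
Step 2: Agent's actual allocation = 933
Step 3: Excess = 933 - 158 = 775

775


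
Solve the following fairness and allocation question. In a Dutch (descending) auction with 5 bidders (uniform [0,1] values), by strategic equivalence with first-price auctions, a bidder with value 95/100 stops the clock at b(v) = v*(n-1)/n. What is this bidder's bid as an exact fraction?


Step 1: Dutch auctions are strategically equivalent to first-price auctions
Step 2: The equilibrium bid is b(v) = v*(n-1)/n
Step 3: b = 19/20 * 4/5
Step 4: b = 19/25

19/25


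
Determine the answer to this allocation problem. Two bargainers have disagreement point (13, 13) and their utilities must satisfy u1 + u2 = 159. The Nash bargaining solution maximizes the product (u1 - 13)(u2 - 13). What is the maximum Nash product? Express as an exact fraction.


Step 1: The Nash solution splits surplus symmetrically above the disagreement point
Step 2: u1 = (total + d1 - d2)/2 = (159 + 13 - 13)/2 = 159/2
Step 3: u2 = (total - d1 + d2)/2 = (159 - 13 + 13)/2 = 159/2
Step 4: Nash product = (159/2 - 13) * (159/2 - 13)
Step 5: = 133/2 * 133/2 = 17689/4

17689/4


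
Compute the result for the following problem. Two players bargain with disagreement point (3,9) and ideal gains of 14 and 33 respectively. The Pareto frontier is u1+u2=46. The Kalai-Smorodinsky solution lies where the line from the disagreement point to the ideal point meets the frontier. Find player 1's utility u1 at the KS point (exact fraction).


Step 1: At the KS point, (u1-d1)/r1 = (u2-d2)/r2 = t and u1+u2 = 46
Step 2: u1 = d1 + r1*t and u2 = d2 + r2*t, so (d1 + r1*t) + (d2 + r2*t) = 46
Step 3: t = (46 - 3 - 9)/(14 + 33) = 34/47
Step 4: u1 = d1 + r1*t = 3 + 14 * 34/47 = 617/47
Step 5: (Check: u2 = d2 + r2*t = 1545/47; u1+u2 = 617/47 + 1545/47 = 46, on the frontier.)

617/47


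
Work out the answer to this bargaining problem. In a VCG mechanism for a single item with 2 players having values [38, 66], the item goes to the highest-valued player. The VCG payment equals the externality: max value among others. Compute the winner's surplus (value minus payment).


Step 1: The winner is the agent with the highest value: agent 1 with value 66
Step 2: Values of other agents: [38]
Step 3: VCG payment = max of others' values = 38
Step 4: Surplus = 66 - 38 = 28

28


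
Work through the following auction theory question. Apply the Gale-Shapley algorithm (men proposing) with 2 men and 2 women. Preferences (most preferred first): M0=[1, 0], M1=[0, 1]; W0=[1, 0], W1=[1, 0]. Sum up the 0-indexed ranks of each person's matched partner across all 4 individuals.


Step 1: Run Gale-Shapley (men propose, women hold best offer):
  M0 proposes to W1; she accepts
  M1 proposes to W0; she accepts
Step 2: Final matching: W0-M1, W1-M0
Step 3: 0-indexed ranks (man's rank of his match, then woman's): 0 + 0 + 0 + 1
Step 4: Total rank sum = 1

1


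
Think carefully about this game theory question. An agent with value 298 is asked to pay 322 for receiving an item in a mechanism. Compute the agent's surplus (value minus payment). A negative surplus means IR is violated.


Step 1: Surplus = value - payment = 298 - 322 = -24
Step 2: IR is violated (surplus < 0)

-24


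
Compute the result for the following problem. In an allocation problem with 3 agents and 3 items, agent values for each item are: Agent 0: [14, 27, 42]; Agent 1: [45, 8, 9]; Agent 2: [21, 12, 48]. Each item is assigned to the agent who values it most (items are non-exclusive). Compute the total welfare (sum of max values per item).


Step 1: For each item, find the maximum value among all agents.
Step 2: Item 0 -> Agent 1 (value 45)
Step 3: Item 1 -> Agent 0 (value 27)
Step 4: Item 2 -> Agent 2 (value 48)
Step 5: Total welfare = 45 + 27 + 48 = 120

120


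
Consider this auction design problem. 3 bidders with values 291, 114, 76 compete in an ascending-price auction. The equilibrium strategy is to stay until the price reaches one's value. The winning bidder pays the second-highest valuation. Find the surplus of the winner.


Step 1: Identify the highest value: 291
Step 2: Identify the second-highest value: 114
Step 3: The final price = second-highest value = 114
Step 4: Surplus = 291 - 114 = 177

177


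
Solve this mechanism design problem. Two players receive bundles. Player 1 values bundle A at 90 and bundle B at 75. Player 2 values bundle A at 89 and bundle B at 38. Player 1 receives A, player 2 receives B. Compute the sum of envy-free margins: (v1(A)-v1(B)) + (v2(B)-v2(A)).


Step 1: Player 1's margin = v1(A) - v1(B) = 90 - 75 = 15
Step 2: Player 2's margin = v2(B) - v2(A) = 38 - 89 = -51
Step 3: Total margin = 15 + -51 = -36

-36


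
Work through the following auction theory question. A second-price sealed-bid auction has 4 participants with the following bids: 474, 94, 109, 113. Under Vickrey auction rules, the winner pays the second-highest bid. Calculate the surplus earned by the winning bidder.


Step 1: Sort bids in descending order: 474, 113, 109, 94
Step 2: The winning bid is the highest: 474
Step 3: The payment equals the second-highest bid: 113
Step 4: Surplus = winner's bid - payment = 474 - 113 = 361

361


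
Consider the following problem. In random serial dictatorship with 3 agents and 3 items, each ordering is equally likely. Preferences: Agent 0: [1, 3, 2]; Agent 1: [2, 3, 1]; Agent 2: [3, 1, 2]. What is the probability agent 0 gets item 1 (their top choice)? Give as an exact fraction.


Step 1: Agent 0 wants item 1
Step 2: There are 6 possible orderings of agents
Step 3: In 6 orderings, agent 0 gets item 1
Step 4: Probability = 6/6 = 1

1


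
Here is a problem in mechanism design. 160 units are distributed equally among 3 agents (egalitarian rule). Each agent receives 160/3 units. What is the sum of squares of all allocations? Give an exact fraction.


Step 1: Each agent's share = 160/3
Step 2: Square of each share = (160/3)^2 = 25600/9
Step 3: Sum of squares = 3 * 25600/9 = 25600/3

25600/3


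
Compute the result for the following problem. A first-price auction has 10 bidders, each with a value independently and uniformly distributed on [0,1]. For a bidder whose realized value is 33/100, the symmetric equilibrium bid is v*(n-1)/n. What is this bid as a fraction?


Step 1: The symmetric BNE bidding function is b(v) = v * (n-1) / n
Step 2: Substitute v = 33/100 and n = 10
Step 3: b = 33/100 * 9/10
Step 4: b = 297/1000

297/1000


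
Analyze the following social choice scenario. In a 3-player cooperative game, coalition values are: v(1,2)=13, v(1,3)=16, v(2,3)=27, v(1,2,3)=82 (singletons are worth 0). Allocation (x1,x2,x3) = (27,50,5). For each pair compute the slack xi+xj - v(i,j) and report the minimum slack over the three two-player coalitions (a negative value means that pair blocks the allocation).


Step 1: Slack for coalition (1,2): x1+x2 - v12 = 77 - 13 = 64
Step 2: Slack for coalition (1,3): x1+x3 - v13 = 32 - 16 = 16
Step 3: Slack for coalition (2,3): x2+x3 - v23 = 55 - 27 = 28
Step 4: Minimum slack = min(64, 16, 28) = 16, attained by (1,3); no pair can gain by deviating, so the allocation is in the core

16


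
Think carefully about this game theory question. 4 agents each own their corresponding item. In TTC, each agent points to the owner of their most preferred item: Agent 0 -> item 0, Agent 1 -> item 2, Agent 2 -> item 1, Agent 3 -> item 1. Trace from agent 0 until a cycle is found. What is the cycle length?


Step 1: Trace the pointer graph from agent 0: 0 -> 0
Step 2: A cycle is detected when we revisit agent 0
Step 3: The cycle is: 0 -> 0
Step 4: Cycle length = 1

1


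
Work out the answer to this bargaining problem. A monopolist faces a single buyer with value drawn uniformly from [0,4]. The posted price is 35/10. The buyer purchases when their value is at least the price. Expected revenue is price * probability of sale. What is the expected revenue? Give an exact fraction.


Step 1: Posted price r = 7/2, value support [0,4]
Step 2: P(v >= r) = (4 - 7/2)/4 = 1/8
Step 3: Expected revenue = r * P(v >= r) = 7/2 * 1/8
Step 4: Revenue = 7/16

7/16


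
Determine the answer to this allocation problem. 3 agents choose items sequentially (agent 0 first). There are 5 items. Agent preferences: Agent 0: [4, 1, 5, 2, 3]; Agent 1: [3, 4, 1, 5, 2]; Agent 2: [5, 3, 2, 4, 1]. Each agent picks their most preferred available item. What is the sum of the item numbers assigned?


Step 1: Agent 0 picks item 4
Step 2: Agent 1 picks item 3
Step 3: Agent 2 picks item 5
Step 4: Sum = 4 + 3 + 5 = 12

12


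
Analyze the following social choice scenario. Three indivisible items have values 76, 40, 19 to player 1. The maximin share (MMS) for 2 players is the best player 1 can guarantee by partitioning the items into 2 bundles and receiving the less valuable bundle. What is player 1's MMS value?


Step 1: Item values = 76, 40, 19
Step 2: Enumerate all 2-bundle partitions and take the smaller bundle:
  Partition 1: {76} vs {40,19} -> bundles 76, 59; min = 59
  Partition 2: {40} vs {76,19} -> bundles 40, 95; min = 40
  Partition 3: {19} vs {76,40} -> bundles 19, 116; min = 19
Step 3: MMS = max(59, 40, 19) = 59

59


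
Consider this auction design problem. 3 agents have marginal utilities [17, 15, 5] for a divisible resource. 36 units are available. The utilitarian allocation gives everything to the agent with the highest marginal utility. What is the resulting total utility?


Step 1: The marginal utilities are [17, 15, 5]
Step 2: The highest marginal utility is 17
Step 3: All 36 units go to that agent
Step 4: Total utility = 17 * 36 = 612

612


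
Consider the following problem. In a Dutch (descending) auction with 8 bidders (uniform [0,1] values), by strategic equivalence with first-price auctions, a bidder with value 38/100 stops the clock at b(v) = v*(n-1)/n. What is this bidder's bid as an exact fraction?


Step 1: Dutch auctions are strategically equivalent to first-price auctions
Step 2: The equilibrium bid is b(v) = v*(n-1)/n
Step 3: b = 19/50 * 7/8
Step 4: b = 133/400

133/400


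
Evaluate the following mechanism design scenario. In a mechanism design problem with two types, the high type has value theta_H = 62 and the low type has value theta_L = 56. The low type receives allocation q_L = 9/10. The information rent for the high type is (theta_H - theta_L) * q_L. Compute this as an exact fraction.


Step 1: theta_H - theta_L = 62 - 56 = 6
Step 2: Information rent = (theta_H - theta_L) * q_L
Step 3: = 6 * 9/10
Step 4: = 27/5

27/5


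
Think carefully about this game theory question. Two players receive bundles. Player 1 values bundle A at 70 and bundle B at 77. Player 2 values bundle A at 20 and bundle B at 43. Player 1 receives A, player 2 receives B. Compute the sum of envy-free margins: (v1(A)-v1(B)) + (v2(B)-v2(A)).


Step 1: Player 1's margin = v1(A) - v1(B) = 70 - 77 = -7
Step 2: Player 2's margin = v2(B) - v2(A) = 43 - 20 = 23
Step 3: Total margin = -7 + 23 = 16

16


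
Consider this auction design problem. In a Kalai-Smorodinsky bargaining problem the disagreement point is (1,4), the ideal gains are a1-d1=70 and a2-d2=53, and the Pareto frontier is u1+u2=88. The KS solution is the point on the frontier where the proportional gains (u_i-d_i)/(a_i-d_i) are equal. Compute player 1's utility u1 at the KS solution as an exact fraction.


Step 1: At the KS point, (u1-d1)/r1 = (u2-d2)/r2 = t and u1+u2 = 88
Step 2: u1 = d1 + r1*t and u2 = d2 + r2*t, so (d1 + r1*t) + (d2 + r2*t) = 88
Step 3: t = (88 - 1 - 4)/(70 + 53) = 83/123
Step 4: u1 = d1 + r1*t = 1 + 70 * 83/123 = 5933/123
Step 5: (Check: u2 = d2 + r2*t = 4891/123; u1+u2 = 5933/123 + 4891/123 = 88, on the frontier.)

5933/123


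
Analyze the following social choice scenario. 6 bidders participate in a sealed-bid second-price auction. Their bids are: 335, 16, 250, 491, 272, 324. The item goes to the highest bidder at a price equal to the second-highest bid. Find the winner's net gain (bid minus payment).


Step 1: Sort bids in descending order: 491, 335, 324, 272, 250, 16
Step 2: The winning bid is the highest: 491
Step 3: The payment equals the second-highest bid: 335
Step 4: Surplus = winner's bid - payment = 491 - 335 = 156

156


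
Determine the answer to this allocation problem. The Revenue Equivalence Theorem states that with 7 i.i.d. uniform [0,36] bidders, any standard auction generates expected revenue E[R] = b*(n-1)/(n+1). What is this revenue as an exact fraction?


Step 1: By Revenue Equivalence, expected revenue = b*(n-1)/(n+1)
Step 2: Substituting n = 7, b = 36
Step 3: Revenue = 36*(7-1)/(7+1) = 36*6/8
Step 4: Revenue = 216/8 = 27

27


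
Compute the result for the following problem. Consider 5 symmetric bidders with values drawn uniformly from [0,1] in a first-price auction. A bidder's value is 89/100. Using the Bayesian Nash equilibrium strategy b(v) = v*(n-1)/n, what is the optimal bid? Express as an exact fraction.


Step 1: The symmetric BNE bidding function is b(v) = v * (n-1) / n
Step 2: Substitute v = 89/100 and n = 5
Step 3: b = 89/100 * 4/5
Step 4: b = 89/125

89/125


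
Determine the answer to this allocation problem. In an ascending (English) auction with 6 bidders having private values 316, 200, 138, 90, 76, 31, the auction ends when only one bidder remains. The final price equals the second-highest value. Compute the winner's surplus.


Step 1: Identify the highest value: 316
Step 2: Identify the second-highest value: 200
Step 3: The final price = second-highest value = 200
Step 4: Surplus = 316 - 200 = 116

116


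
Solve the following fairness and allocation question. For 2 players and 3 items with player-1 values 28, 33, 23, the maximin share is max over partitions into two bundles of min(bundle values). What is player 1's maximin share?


Step 1: Item values = 28, 33, 23
Step 2: Enumerate all 2-bundle partitions and take the smaller bundle:
  Partition 1: {28} vs {33,23} -> bundles 28, 56; min = 28
  Partition 2: {33} vs {28,23} -> bundles 33, 51; min = 33
  Partition 3: {23} vs {28,33} -> bundles 23, 61; min = 23
Step 3: MMS = max(28, 33, 23) = 33

33


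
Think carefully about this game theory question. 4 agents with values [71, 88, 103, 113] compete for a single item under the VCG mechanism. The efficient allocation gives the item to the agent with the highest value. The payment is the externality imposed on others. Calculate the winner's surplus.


Step 1: The winner is the agent with the highest value: agent 3 with value 113
Step 2: Values of other agents: [71, 88, 103]
Step 3: VCG payment = max of others' values = 103
Step 4: Surplus = 113 - 103 = 10

10


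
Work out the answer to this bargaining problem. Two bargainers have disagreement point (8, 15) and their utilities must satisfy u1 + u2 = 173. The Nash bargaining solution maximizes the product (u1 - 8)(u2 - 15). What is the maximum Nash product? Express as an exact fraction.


Step 1: The Nash solution splits surplus symmetrically above the disagreement point
Step 2: u1 = (total + d1 - d2)/2 = (173 + 8 - 15)/2 = 83
Step 3: u2 = (total - d1 + d2)/2 = (173 - 8 + 15)/2 = 90
Step 4: Nash product = (83 - 8) * (90 - 15)
Step 5: = 75 * 75 = 5625

5625


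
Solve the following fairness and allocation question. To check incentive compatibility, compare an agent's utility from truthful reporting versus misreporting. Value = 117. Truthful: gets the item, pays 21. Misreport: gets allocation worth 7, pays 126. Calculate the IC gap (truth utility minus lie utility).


Step 1: U(truth) = value - payment = 117 - 21 = 96
Step 2: U(lie) = allocation - payment = 7 - 126 = -119
Step 3: IC gap = 96 - (-119) = 215

215


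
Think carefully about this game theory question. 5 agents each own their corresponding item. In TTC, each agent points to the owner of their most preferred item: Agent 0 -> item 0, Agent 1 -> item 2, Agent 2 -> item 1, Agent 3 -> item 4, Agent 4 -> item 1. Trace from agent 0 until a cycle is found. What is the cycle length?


Step 1: Trace the pointer graph from agent 0: 0 -> 0
Step 2: A cycle is detected when we revisit agent 0
Step 3: The cycle is: 0 -> 0
Step 4: Cycle length = 1

1


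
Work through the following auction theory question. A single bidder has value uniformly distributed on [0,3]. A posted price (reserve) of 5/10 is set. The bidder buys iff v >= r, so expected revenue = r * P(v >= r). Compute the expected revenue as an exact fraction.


Step 1: Posted price r = 1/2, value support [0,3]
Step 2: P(v >= r) = (3 - 1/2)/3 = 5/6
Step 3: Expected revenue = r * P(v >= r) = 1/2 * 5/6
Step 4: Revenue = 5/12

5/12


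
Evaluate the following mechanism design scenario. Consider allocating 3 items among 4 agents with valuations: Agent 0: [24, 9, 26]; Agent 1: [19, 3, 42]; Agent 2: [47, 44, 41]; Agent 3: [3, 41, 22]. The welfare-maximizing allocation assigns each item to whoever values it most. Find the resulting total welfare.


Step 1: For each item, find the maximum value among all agents.
Step 2: Item 0 -> Agent 2 (value 47)
Step 3: Item 1 -> Agent 2 (value 44)
Step 4: Item 2 -> Agent 1 (value 42)
Step 5: Total welfare = 47 + 44 + 42 = 133

133


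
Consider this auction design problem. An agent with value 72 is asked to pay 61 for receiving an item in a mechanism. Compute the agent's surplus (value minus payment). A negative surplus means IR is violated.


Step 1: Surplus = value - payment = 72 - 61 = 11
Step 2: IR is satisfied (surplus >= 0)

11


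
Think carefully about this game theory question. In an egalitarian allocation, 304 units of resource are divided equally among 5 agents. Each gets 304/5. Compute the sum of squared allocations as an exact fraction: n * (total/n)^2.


Step 1: Each agent's share = 304/5
Step 2: Square of each share = (304/5)^2 = 92416/25
Step 3: Sum of squares = 5 * 92416/25 = 92416/5

92416/5


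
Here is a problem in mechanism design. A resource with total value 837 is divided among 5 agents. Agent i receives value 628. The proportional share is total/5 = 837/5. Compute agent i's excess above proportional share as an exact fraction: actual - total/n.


Step 1: Proportional share = 837/5
Step 2: Agent's actual allocation = 628
Step 3: Excess = 628 - 837/5 = 2303/5

2303/5


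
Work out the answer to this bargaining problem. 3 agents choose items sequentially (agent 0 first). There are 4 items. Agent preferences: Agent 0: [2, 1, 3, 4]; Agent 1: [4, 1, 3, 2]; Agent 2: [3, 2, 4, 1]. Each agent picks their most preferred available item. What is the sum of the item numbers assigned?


Step 1: Agent 0 picks item 2
Step 2: Agent 1 picks item 4
Step 3: Agent 2 picks item 3
Step 4: Sum = 2 + 4 + 3 = 9

9


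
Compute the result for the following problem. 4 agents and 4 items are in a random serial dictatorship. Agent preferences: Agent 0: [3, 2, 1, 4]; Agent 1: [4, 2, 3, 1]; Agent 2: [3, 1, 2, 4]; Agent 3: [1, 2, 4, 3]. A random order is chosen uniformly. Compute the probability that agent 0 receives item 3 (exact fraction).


Step 1: Agent 0 wants item 3
Step 2: There are 24 possible orderings of agents
Step 3: In 12 orderings, agent 0 gets item 3
Step 4: Probability = 12/24 = 1/2

1/2


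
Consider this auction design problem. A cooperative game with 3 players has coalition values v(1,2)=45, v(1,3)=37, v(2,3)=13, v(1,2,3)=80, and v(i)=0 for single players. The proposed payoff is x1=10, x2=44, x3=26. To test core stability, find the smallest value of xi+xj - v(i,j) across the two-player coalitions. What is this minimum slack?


Step 1: Slack for coalition (1,2): x1+x2 - v12 = 54 - 45 = 9
Step 2: Slack for coalition (1,3): x1+x3 - v13 = 36 - 37 = -1
Step 3: Slack for coalition (2,3): x2+x3 - v23 = 70 - 13 = 57
Step 4: Minimum slack = min(9, -1, 57) = -1, attained by (1,3); coalition (1,3) can block (slack < 0), so the allocation is not in the core

-1


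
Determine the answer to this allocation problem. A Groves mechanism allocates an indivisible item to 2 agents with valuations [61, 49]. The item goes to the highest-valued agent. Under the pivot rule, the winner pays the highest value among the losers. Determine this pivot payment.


Step 1: The efficient winner is agent 0 with value 61
Step 2: Other agents' values: [49]
Step 3: Pivot payment = max(others) = 49
Step 4: The winner pays 49

49


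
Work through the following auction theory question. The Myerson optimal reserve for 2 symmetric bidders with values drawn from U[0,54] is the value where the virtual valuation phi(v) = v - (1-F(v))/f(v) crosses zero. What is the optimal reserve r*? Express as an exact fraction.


Step 1: For U[0,54], F(v) = v/54 and f(v) = 1/54
Step 2: phi(v) = v - (1 - v/54)/(1/54) = v - (54 - v) = 2v - 54
Step 3: Set phi(r*) = 0: 2r* - 54 = 0
Step 4: r* = 54/2 = 27 (the number of bidders n = 2 does not enter)

27


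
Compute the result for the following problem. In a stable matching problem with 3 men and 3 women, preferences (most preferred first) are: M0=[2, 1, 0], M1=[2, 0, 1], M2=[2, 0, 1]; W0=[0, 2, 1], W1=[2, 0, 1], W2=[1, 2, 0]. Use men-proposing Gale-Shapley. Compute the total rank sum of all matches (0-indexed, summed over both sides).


Step 1: Run Gale-Shapley (men propose, women hold best offer):
  M0 proposes to W2; she accepts
  M1 proposes to W2; she switches from M0
  M2 proposes to W2; rejected
  M2 proposes to W0; she accepts
  M0 proposes to W1; she accepts
Step 2: Final matching: W0-M2, W1-M0, W2-M1
Step 3: 0-indexed ranks (man's rank of his match, then woman's): 1 + 1 + 1 + 1 + 0 + 0
Step 4: Total rank sum = 4

4


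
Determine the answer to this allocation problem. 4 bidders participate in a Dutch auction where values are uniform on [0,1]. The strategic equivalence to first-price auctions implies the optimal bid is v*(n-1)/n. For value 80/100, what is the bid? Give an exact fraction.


Step 1: Dutch auctions are strategically equivalent to first-price auctions
Step 2: The equilibrium bid is b(v) = v*(n-1)/n
Step 3: b = 4/5 * 3/4
Step 4: b = 3/5

3/5


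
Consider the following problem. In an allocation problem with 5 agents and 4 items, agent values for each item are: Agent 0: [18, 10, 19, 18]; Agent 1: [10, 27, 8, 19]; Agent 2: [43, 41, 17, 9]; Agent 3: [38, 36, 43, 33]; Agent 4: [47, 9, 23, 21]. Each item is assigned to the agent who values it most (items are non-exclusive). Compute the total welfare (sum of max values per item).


Step 1: For each item, find the maximum value among all agents.
Step 2: Item 0 -> Agent 4 (value 47)
Step 3: Item 1 -> Agent 2 (value 41)
Step 4: Item 2 -> Agent 3 (value 43)
Step 5: Item 3 -> Agent 3 (value 33)
Step 6: Total welfare = 47 + 41 + 43 + 33 = 164

164
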